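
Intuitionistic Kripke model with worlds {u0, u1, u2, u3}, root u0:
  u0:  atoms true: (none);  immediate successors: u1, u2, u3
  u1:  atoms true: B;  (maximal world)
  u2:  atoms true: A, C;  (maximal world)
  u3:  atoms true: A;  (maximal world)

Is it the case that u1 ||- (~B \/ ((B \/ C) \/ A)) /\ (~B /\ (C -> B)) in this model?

No

u1 ||-/- (~B \/ ((B \/ C) \/ A)) /\ (~B /\ (C -> B)) since u1 fails ~B /\ (C -> B).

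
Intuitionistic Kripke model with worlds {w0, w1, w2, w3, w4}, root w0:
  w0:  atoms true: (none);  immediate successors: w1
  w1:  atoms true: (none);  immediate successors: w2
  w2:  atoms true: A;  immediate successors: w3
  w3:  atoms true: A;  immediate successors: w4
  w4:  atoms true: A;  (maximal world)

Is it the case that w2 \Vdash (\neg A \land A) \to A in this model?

w2 \Vdash (\neg A \land A) \to A vacuously: no world accessible from w2 forces the antecedent \neg A \land A.

Yes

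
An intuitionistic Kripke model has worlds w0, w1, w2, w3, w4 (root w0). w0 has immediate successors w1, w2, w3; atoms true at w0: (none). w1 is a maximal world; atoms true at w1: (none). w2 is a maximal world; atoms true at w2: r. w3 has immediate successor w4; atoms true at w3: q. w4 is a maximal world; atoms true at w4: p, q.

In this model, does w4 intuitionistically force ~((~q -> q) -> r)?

w4 ||- ~((~q -> q) -> r): no world accessible from w4 forces (~q -> q) -> r.

Yes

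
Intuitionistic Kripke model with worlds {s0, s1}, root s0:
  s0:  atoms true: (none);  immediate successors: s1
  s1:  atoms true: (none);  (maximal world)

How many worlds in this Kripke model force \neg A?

s0: forces it.
s1: forces it.
Worlds forcing the formula: {s0, s1}.

2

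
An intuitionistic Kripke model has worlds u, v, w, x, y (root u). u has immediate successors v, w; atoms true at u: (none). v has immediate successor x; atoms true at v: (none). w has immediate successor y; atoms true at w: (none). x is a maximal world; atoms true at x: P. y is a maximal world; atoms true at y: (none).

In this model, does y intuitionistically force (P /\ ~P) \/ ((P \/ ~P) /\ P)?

No

y ||-/- (P /\ ~P) \/ ((P \/ ~P) /\ P): neither disjunct is forced at y.
y ||-/- P /\ ~P since y fails P.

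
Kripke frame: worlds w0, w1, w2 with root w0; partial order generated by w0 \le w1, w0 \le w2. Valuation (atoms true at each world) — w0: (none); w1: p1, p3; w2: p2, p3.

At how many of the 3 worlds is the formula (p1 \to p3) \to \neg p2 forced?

w0: does not force it — w0 \nVdash (p1 \to p3) \to \neg p2: already at w0 itself, w0 \Vdash p1 \to p3 but w0 \nVdash \neg p2.
w1: forces it.
w2: does not force it — w2 \nVdash (p1 \to p3) \to \neg p2: already at w2 itself, w2 \Vdash p1 \to p3 but w2 \nVdash \neg p2.
Worlds forcing the formula: {w1}.

1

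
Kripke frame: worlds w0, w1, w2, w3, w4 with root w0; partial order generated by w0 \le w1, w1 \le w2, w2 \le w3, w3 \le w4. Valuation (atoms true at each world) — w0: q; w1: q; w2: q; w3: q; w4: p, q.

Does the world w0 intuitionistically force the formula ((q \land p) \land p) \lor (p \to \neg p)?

No

w0 \nVdash ((q \land p) \land p) \lor (p \to \neg p): neither disjunct is forced at w0.
w0 \nVdash (q \land p) \land p since w0 fails q \land p.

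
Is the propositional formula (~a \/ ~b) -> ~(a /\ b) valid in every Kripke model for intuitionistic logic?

Yes

This is a constructively valid De Morgan direction (disjunction of negations to negated conjunction), which is intuitionistically derivable.
If ~a holds at a world then no accessible world forces a, hence none forces a /\ b; likewise for ~b.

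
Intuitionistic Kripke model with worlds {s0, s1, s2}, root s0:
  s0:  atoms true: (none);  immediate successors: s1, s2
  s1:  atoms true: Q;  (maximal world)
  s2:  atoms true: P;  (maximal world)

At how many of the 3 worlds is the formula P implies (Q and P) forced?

1

s0: does not force it — s0 does not force P implies (Q and P): at the accessible world s2, s2 forces P but s2 does not force Q and P.
s1: forces it.
s2: does not force it — s2 does not force P implies (Q and P): already at s2 itself, s2 forces P but s2 does not force Q and P.
Worlds forcing the formula: {s1}.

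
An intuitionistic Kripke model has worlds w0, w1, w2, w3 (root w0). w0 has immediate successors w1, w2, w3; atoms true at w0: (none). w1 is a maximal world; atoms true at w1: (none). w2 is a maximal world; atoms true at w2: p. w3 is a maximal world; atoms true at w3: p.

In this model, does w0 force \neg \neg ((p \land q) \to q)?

w0 \Vdash \neg \neg ((p \land q) \to q): no world accessible from w0 forces \neg ((p \land q) \to q).

Yes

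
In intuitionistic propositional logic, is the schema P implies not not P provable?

Yes

This is double-negation introduction, which is intuitionistically derivable.
If a world forces P then every accessible world forces P (persistence), so none forces not P; hence not not P.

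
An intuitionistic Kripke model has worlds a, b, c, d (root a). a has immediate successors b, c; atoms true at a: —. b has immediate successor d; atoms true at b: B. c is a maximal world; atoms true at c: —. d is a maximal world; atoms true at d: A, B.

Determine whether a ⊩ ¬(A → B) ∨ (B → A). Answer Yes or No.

a ⊮ ¬(A → B) ∨ (B → A): neither disjunct is forced at a.
a ⊮ ¬(A → B) since a is accessible from a and a ⊩ A → B.
a ⊩ A → B: every world accessible from a that forces A (namely d) also forces B.

No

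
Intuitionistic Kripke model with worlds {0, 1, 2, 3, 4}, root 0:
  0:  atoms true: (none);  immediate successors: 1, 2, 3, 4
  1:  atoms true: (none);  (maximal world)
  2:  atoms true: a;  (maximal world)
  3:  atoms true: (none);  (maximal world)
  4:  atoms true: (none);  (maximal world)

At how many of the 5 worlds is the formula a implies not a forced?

0: does not force it — 0 does not force a implies not a: at the accessible world 2, 2 forces a but 2 does not force not a.
1: forces it.
2: does not force it — 2 does not force a implies not a: already at 2 itself, 2 forces a but 2 does not force not a.
3: forces it.
4: forces it.
Worlds forcing the formula: {1, 3, 4}.

3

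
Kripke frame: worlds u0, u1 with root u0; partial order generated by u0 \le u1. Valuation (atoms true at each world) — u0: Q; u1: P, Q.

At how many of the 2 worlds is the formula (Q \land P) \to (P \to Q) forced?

u0: forces it.
u1: forces it.
Worlds forcing the formula: {u0, u1}.

2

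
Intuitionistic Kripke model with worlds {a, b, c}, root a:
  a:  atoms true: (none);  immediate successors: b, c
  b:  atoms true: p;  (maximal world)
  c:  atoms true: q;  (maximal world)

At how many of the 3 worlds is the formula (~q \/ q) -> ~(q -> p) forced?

1

a: does not force it — a ||-/- (~q \/ q) -> ~(q -> p): at the accessible world b, b ||- ~q \/ q but b ||-/- ~(q -> p).
b: does not force it — b ||-/- (~q \/ q) -> ~(q -> p): already at b itself, b ||- ~q \/ q but b ||-/- ~(q -> p).
c: forces it.
Worlds forcing the formula: {c}.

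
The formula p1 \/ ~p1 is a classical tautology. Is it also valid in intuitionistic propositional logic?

This is the law of excluded middle, which is not intuitionistically valid.
A Kripke countermodel: worlds u, v; order generated by u <= v; atoms true at each world — u:{}; v:{p1}.
u ||-/- p1 \/ ~p1: neither disjunct is forced at u.
u lacks atom p1, so u ||-/- p1.
So the root u does not force the formula.

No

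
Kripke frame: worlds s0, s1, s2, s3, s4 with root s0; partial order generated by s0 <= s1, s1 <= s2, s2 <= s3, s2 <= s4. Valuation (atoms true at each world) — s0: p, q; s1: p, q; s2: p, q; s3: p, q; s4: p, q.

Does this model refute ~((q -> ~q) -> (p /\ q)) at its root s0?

Yes

s0 ||-/- ~((q -> ~q) -> (p /\ q)) since s0 is accessible from s0 and s0 ||- (q -> ~q) -> (p /\ q).
s0 ||- (q -> ~q) -> (p /\ q) vacuously: no world accessible from s0 forces the antecedent q -> ~q.
So the root s0 does not force ~((q -> ~q) -> (p /\ q)); the model is a countermodel.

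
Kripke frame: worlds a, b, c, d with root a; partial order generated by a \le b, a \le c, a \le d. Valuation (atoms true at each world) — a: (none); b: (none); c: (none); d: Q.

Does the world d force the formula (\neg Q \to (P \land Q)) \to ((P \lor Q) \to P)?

d \nVdash (\neg Q \to (P \land Q)) \to ((P \lor Q) \to P): already at d itself, d \Vdash \neg Q \to (P \land Q) but d \nVdash (P \lor Q) \to P.
d \nVdash (P \lor Q) \to P: already at d itself, d \Vdash P \lor Q but d \nVdash P.
d lacks atom P, so d \nVdash P.

No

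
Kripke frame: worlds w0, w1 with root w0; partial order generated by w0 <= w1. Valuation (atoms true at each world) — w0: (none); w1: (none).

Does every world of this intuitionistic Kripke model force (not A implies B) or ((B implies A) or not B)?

w0 forces (not A implies B) or ((B implies A) or not B) via the disjunct (B implies A) or not B.
Since the root w0 forces (not A implies B) or ((B implies A) or not B) and forcing is persistent (monotone upward), every world forces it.

Yes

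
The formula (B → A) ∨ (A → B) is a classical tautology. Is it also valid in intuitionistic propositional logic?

No

This is the Gödel–Dummett linearity axiom, which is not intuitionistically valid.
A Kripke countermodel: worlds a, b, c; order generated by a ≤ b, a ≤ c; atoms true at each world — a:{}; b:{B}; c:{A}.
a ⊮ (B → A) ∨ (A → B): neither disjunct is forced at a.
a ⊮ B → A: at the accessible world b, b ⊩ B but b ⊮ A.
b lacks atom A, so b ⊮ A.
So the root a does not force the formula.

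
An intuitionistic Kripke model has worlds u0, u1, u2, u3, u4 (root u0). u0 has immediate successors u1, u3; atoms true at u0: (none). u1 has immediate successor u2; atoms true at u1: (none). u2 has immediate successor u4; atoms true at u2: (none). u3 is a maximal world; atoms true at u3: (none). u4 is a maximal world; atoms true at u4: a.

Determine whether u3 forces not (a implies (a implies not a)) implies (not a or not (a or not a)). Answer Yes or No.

u3 forces not (a implies (a implies not a)) implies (not a or not (a or not a)) vacuously: no world accessible from u3 forces the antecedent not (a implies (a implies not a)).

Yes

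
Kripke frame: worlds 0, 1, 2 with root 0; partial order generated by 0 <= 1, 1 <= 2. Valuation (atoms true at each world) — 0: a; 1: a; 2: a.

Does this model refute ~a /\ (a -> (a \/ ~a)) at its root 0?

Yes

0 ||-/- ~a /\ (a -> (a \/ ~a)) since 0 fails ~a.
So the root 0 does not force ~a /\ (a -> (a \/ ~a)); the model is a countermodel.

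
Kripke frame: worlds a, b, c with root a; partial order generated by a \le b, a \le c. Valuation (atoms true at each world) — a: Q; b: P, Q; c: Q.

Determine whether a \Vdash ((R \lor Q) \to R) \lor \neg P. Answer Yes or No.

No

a \nVdash ((R \lor Q) \to R) \lor \neg P: neither disjunct is forced at a.
a \nVdash (R \lor Q) \to R: already at a itself, a \Vdash R \lor Q but a \nVdash R.
a lacks atom R, so a \nVdash R.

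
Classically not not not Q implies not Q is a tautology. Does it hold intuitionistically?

Yes

This is triple-negation reduction, which is intuitionistically derivable.
Assume not not not Q and suppose Q. Then not not Q (double-negation introduction), contradicting not not not Q. So not Q.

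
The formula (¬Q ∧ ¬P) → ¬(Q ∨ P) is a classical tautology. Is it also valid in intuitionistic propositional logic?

This is a constructively valid De Morgan direction (conjunction of negations to negated disjunction), which is intuitionistically derivable.
If both ¬Q and ¬P hold at a world, no accessible world forces Q or forces P, so none forces Q ∨ P.

Yes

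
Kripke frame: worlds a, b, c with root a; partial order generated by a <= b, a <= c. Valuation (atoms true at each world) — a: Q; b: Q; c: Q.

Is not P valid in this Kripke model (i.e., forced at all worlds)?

Yes

a forces not P: no world accessible from a forces P.
Since the root a forces not P and forcing is persistent (monotone upward), every world forces it.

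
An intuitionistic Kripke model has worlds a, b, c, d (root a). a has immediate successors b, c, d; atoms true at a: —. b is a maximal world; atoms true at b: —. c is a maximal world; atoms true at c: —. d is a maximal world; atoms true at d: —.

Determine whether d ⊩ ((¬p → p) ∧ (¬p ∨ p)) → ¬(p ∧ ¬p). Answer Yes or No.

d ⊩ ((¬p → p) ∧ (¬p ∨ p)) → ¬(p ∧ ¬p) vacuously: no world accessible from d forces the antecedent (¬p → p) ∧ (¬p ∨ p).

Yes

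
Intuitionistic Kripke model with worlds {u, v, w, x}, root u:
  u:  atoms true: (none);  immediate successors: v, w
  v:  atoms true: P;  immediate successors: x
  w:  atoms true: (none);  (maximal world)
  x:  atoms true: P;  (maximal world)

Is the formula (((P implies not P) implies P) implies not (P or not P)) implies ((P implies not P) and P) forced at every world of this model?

Not every world: u does not force (((P implies not P) implies P) implies not (P or not P)) implies ((P implies not P) and P).
u does not force (((P implies not P) implies P) implies not (P or not P)) implies ((P implies not P) and P): at the accessible world w, w forces ((P implies not P) implies P) implies not (P or not P) but w does not force (P implies not P) and P.
w does not force (P implies not P) and P since w fails P.

No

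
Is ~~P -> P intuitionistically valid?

This is double-negation elimination, which is not intuitionistically valid.
A Kripke countermodel: worlds a, b; order generated by a <= b; atoms true at each world — a:{}; b:{P}.
a ||-/- ~~P -> P: already at a itself, a ||- ~~P but a ||-/- P.
a lacks atom P, so a ||-/- P.
So the root a does not force the formula.

No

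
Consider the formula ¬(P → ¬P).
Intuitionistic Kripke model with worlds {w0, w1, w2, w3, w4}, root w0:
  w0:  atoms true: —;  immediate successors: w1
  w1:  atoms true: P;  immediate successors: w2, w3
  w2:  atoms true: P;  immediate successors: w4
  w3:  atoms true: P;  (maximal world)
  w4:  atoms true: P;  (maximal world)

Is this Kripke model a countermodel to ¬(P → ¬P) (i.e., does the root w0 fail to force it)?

w0 ⊩ ¬(P → ¬P): no world accessible from w0 forces P → ¬P.
So the root w0 forces ¬(P → ¬P); the model is not a countermodel.

No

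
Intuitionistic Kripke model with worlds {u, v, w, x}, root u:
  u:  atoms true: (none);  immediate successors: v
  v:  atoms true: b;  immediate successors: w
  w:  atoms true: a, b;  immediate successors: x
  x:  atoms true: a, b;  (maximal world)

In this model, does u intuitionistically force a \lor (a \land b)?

No

u \nVdash a \lor (a \land b): neither disjunct is forced at u.
u lacks atom a, so u \nVdash a.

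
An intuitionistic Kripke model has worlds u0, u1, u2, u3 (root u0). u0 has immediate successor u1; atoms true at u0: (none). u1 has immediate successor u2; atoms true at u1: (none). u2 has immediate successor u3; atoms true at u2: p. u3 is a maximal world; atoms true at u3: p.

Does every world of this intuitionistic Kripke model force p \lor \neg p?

No

Not every world: u0 \nVdash p \lor \neg p.
u0 \nVdash p \lor \neg p: neither disjunct is forced at u0.
u0 lacks atom p, so u0 \nVdash p.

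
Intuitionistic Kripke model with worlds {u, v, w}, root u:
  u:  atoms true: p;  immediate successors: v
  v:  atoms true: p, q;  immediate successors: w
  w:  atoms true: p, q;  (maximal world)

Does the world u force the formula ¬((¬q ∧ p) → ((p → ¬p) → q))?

No

u ⊮ ¬((¬q ∧ p) → ((p → ¬p) → q)) since u is accessible from u and u ⊩ (¬q ∧ p) → ((p → ¬p) → q).
u ⊩ (¬q ∧ p) → ((p → ¬p) → q) vacuously: no world accessible from u forces the antecedent ¬q ∧ p.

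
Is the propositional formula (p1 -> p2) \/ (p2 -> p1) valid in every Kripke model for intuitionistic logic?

No

This is the Gödel–Dummett linearity axiom, which is not intuitionistically valid.
A Kripke countermodel: worlds a, b, c; order generated by a <= b, a <= c; atoms true at each world — a:{}; b:{p1}; c:{p2}.
a ||-/- (p1 -> p2) \/ (p2 -> p1): neither disjunct is forced at a.
a ||-/- p1 -> p2: at the accessible world b, b ||- p1 but b ||-/- p2.
b lacks atom p2, so b ||-/- p2.
So the root a does not force the formula.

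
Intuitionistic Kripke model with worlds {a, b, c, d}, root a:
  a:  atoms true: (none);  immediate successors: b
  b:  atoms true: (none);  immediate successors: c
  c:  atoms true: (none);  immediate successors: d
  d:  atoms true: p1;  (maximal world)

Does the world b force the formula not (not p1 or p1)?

No

b does not force not (not p1 or p1) since d is accessible from b and d forces not p1 or p1.
d forces not p1 or p1 via the disjunct p1.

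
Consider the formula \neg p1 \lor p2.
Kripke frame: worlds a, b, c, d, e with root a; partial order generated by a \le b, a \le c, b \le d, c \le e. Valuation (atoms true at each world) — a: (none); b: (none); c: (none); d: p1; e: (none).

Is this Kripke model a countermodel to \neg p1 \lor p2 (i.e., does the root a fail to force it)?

Yes

a \nVdash \neg p1 \lor p2: neither disjunct is forced at a.
a \nVdash \neg p1 since d is accessible from a and d \Vdash p1.
So the root a does not force \neg p1 \lor p2; the model is a countermodel.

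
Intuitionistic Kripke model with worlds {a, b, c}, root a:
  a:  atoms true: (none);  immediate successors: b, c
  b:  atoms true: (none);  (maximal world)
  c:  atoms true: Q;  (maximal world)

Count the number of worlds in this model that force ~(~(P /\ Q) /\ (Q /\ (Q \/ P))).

1

a: does not force it — a ||-/- ~(~(P /\ Q) /\ (Q /\ (Q \/ P))) since c is accessible from a and c ||- ~(P /\ Q) /\ (Q /\ (Q \/ P)).
b: forces it.
c: does not force it — c ||-/- ~(~(P /\ Q) /\ (Q /\ (Q \/ P))) since c is accessible from c and c ||- ~(P /\ Q) /\ (Q /\ (Q \/ P)).
Worlds forcing the formula: {b}.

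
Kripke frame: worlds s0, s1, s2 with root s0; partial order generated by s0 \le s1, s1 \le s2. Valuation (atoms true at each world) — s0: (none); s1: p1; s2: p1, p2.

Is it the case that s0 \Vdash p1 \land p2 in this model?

No

s0 \nVdash p1 \land p2 since s0 fails p1.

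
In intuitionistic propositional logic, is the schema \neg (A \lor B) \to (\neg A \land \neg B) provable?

Yes

This is a constructively valid De Morgan direction (negated disjunction to conjunction of negations), which is intuitionistically derivable.
From \neg (A \lor B): if A held then A \lor B would, contradiction — so \neg A; similarly \neg B.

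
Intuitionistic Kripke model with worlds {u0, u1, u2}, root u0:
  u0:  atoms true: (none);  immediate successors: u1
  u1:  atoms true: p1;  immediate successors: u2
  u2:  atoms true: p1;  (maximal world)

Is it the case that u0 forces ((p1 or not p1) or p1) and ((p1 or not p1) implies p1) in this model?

No

u0 does not force ((p1 or not p1) or p1) and ((p1 or not p1) implies p1) since u0 fails (p1 or not p1) or p1.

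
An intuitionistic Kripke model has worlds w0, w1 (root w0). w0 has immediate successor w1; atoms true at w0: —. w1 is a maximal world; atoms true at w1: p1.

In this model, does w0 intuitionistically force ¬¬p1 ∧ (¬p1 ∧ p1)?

No

w0 ⊮ ¬¬p1 ∧ (¬p1 ∧ p1) since w0 fails ¬p1 ∧ p1.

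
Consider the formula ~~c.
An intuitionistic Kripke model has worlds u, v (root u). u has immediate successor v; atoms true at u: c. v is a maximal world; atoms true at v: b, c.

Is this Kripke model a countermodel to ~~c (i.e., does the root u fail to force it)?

No

u ||- ~~c: no world accessible from u forces ~c.
So the root u forces ~~c; the model is not a countermodel.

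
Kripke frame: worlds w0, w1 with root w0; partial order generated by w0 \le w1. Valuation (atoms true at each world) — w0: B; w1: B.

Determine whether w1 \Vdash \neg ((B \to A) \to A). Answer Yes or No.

w1 \nVdash \neg ((B \to A) \to A) since w1 is accessible from w1 and w1 \Vdash (B \to A) \to A.
w1 \Vdash (B \to A) \to A vacuously: no world accessible from w1 forces the antecedent B \to A.

No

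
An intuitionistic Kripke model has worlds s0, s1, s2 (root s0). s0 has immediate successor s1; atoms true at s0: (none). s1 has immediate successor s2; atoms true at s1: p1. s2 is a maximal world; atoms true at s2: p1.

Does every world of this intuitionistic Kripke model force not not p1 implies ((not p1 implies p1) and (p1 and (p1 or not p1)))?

No

Not every world: s0 does not force not not p1 implies ((not p1 implies p1) and (p1 and (p1 or not p1))).
s0 does not force not not p1 implies ((not p1 implies p1) and (p1 and (p1 or not p1))): already at s0 itself, s0 forces not not p1 but s0 does not force (not p1 implies p1) and (p1 and (p1 or not p1)).
s0 does not force (not p1 implies p1) and (p1 and (p1 or not p1)) since s0 fails p1 and (p1 or not p1).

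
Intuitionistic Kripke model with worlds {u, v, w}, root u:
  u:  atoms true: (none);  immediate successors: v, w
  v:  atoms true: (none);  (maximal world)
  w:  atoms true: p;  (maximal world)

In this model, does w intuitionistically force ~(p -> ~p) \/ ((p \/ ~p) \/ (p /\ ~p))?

Yes

w ||- ~(p -> ~p) \/ ((p \/ ~p) \/ (p /\ ~p)) via the disjunct ~(p -> ~p).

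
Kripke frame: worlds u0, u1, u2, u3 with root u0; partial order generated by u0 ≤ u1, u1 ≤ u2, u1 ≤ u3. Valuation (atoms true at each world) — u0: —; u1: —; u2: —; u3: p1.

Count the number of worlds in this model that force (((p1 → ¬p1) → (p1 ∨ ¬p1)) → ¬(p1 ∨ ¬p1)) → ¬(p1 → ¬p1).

4

u0: forces it.
u1: forces it.
u2: forces it.
u3: forces it.
Worlds forcing the formula: {u0, u1, u2, u3}.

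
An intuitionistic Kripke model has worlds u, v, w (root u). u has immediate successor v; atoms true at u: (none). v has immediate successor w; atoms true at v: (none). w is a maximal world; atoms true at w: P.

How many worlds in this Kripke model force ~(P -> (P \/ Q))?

0

u: does not force it — u ||-/- ~(P -> (P \/ Q)) since u is accessible from u and u ||- P -> (P \/ Q).
v: does not force it — v ||-/- ~(P -> (P \/ Q)) since v is accessible from v and v ||- P -> (P \/ Q).
w: does not force it — w ||-/- ~(P -> (P \/ Q)) since w is accessible from w and w ||- P -> (P \/ Q).
Worlds forcing the formula: { }.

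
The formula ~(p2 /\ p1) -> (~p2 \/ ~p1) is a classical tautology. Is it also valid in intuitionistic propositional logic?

No

This is the constructively invalid direction of De Morgan's law for conjunction, which is not intuitionistically valid.
A Kripke countermodel: worlds a, b, c; order generated by a <= b, a <= c; atoms true at each world — a:{}; b:{p2}; c:{p1}.
a ||-/- ~(p2 /\ p1) -> (~p2 \/ ~p1): already at a itself, a ||- ~(p2 /\ p1) but a ||-/- ~p2 \/ ~p1.
a ||-/- ~p2 \/ ~p1: neither disjunct is forced at a.
a ||-/- ~p2 since b is accessible from a and b ||- p2.
So the root a does not force the formula.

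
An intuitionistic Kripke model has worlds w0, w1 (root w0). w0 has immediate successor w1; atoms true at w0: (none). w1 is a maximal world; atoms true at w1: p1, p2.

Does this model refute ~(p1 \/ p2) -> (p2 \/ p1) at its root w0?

No

w0 ||- ~(p1 \/ p2) -> (p2 \/ p1) vacuously: no world accessible from w0 forces the antecedent ~(p1 \/ p2).
So the root w0 forces ~(p1 \/ p2) -> (p2 \/ p1); the model is not a countermodel.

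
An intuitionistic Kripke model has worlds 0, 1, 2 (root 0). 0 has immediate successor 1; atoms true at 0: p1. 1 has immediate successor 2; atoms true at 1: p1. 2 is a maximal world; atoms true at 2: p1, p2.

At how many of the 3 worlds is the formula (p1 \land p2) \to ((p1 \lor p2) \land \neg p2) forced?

0: does not force it — 0 \nVdash (p1 \land p2) \to ((p1 \lor p2) \land \neg p2): at the accessible world 2, 2 \Vdash p1 \land p2 but 2 \nVdash (p1 \lor p2) \land \neg p2.
1: does not force it.
2: does not force it.
Worlds forcing the formula: { }.

0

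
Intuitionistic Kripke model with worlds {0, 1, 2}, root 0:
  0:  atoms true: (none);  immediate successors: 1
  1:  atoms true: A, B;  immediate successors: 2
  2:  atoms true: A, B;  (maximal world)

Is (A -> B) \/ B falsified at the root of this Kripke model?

0 ||- (A -> B) \/ B via the disjunct A -> B.
So the root 0 forces (A -> B) \/ B; the model is not a countermodel.

No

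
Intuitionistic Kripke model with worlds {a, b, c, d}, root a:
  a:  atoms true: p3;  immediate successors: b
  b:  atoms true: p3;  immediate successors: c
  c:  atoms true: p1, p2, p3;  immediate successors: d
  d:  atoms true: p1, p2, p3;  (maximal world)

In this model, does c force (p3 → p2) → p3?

c ⊩ (p3 → p2) → p3: every world accessible from c that forces p3 → p2 (namely c, d) also forces p3.

Yes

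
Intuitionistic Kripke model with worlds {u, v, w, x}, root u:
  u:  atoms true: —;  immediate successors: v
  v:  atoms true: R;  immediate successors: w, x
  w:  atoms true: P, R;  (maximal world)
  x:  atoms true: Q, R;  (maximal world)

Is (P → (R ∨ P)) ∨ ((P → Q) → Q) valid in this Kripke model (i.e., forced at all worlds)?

u ⊩ (P → (R ∨ P)) ∨ ((P → Q) → Q) via the disjunct P → (R ∨ P).
Since the root u forces (P → (R ∨ P)) ∨ ((P → Q) → Q) and forcing is persistent (monotone upward), every world forces it.

Yes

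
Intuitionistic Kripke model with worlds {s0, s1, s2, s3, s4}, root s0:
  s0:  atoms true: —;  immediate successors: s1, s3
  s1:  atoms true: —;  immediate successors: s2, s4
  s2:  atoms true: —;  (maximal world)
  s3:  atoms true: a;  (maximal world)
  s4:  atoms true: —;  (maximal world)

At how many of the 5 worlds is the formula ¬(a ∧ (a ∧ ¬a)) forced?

s0: forces it.
s1: forces it.
s2: forces it.
s3: forces it.
s4: forces it.
Worlds forcing the formula: {s0, s1, s2, s3, s4}.

5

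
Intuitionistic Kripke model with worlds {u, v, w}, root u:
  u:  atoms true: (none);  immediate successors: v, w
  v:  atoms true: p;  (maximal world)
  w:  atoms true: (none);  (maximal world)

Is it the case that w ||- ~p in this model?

Yes

w ||- ~p: no world accessible from w forces p.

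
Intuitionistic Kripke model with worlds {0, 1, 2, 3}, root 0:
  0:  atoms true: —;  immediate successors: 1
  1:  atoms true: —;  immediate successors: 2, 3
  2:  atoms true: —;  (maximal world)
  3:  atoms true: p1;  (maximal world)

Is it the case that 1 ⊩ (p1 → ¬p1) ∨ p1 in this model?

1 ⊮ (p1 → ¬p1) ∨ p1: neither disjunct is forced at 1.
1 ⊮ p1 → ¬p1: at the accessible world 3, 3 ⊩ p1 but 3 ⊮ ¬p1.
3 ⊮ ¬p1 since 3 is accessible from 3 and 3 ⊩ p1.

No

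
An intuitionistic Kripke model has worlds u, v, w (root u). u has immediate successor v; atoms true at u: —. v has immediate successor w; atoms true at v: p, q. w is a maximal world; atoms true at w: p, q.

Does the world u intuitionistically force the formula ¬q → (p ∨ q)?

u ⊩ ¬q → (p ∨ q) vacuously: no world accessible from u forces the antecedent ¬q.

Yes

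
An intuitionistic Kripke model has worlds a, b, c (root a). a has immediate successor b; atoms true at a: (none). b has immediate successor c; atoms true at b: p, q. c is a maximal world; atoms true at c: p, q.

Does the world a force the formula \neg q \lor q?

a \nVdash \neg q \lor q: neither disjunct is forced at a.
a \nVdash \neg q since b is accessible from a and b \Vdash q.

No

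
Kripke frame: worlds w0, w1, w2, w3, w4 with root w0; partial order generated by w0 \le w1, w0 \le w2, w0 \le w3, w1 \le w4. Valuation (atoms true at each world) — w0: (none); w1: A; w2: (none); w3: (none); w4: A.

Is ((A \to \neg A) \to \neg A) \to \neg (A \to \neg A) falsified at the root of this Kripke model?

Yes

w0 \nVdash ((A \to \neg A) \to \neg A) \to \neg (A \to \neg A): already at w0 itself, w0 \Vdash (A \to \neg A) \to \neg A but w0 \nVdash \neg (A \to \neg A).
w0 \nVdash \neg (A \to \neg A) since w2 is accessible from w0 and w2 \Vdash A \to \neg A.
w2 \Vdash A \to \neg A vacuously: no world accessible from w2 forces the antecedent A.
So the root w0 does not force ((A \to \neg A) \to \neg A) \to \neg (A \to \neg A); the model is a countermodel.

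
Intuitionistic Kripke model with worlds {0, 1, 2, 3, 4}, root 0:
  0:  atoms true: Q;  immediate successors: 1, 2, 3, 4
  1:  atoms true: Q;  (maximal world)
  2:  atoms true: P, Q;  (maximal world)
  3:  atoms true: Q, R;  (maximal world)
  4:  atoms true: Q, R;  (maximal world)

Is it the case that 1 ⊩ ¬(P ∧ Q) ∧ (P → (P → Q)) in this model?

Yes

1 ⊩ ¬(P ∧ Q) ∧ (P → (P → Q)) since 1 forces both conjuncts.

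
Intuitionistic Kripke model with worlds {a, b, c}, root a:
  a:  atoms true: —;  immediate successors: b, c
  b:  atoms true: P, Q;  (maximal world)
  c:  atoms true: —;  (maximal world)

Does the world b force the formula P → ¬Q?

b ⊮ P → ¬Q: already at b itself, b ⊩ P but b ⊮ ¬Q.
b ⊮ ¬Q since b is accessible from b and b ⊩ Q.

No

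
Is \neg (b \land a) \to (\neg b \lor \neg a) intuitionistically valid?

This is the constructively invalid direction of De Morgan's law for conjunction, which is not intuitionistically valid.
A Kripke countermodel: worlds 0, 1, 2; order generated by 0 \le 1, 0 \le 2; atoms true at each world — 0:{}; 1:{b}; 2:{a}.
0 \nVdash \neg (b \land a) \to (\neg b \lor \neg a): already at 0 itself, 0 \Vdash \neg (b \land a) but 0 \nVdash \neg b \lor \neg a.
0 \nVdash \neg b \lor \neg a: neither disjunct is forced at 0.
0 \nVdash \neg b since 1 is accessible from 0 and 1 \Vdash b.
So the root 0 does not force the formula.

No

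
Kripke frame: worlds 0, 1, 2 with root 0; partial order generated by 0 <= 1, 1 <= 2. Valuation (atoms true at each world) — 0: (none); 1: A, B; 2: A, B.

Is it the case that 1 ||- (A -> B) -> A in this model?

1 ||- (A -> B) -> A: every world accessible from 1 that forces A -> B (namely 1, 2) also forces A.

Yes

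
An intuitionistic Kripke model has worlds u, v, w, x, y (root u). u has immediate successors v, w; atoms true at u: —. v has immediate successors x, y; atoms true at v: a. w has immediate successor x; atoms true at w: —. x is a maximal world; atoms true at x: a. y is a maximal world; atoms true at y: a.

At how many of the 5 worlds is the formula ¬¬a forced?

u: forces it.
v: forces it.
w: forces it.
x: forces it.
y: forces it.
Worlds forcing the formula: {u, v, w, x, y}.

5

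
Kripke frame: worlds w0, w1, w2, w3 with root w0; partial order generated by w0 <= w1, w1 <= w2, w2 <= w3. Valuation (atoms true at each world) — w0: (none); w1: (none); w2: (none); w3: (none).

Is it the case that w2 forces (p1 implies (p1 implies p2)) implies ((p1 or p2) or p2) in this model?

w2 does not force (p1 implies (p1 implies p2)) implies ((p1 or p2) or p2): already at w2 itself, w2 forces p1 implies (p1 implies p2) but w2 does not force (p1 or p2) or p2.
w2 does not force (p1 or p2) or p2: neither disjunct is forced at w2.
w2 does not force p1 or p2: neither disjunct is forced at w2.

No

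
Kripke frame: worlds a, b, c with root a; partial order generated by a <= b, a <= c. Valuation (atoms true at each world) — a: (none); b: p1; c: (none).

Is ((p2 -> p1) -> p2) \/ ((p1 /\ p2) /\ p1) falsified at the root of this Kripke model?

Yes

a ||-/- ((p2 -> p1) -> p2) \/ ((p1 /\ p2) /\ p1): neither disjunct is forced at a.
a ||-/- (p2 -> p1) -> p2: already at a itself, a ||- p2 -> p1 but a ||-/- p2.
a lacks atom p2, so a ||-/- p2.
So the root a does not force ((p2 -> p1) -> p2) \/ ((p1 /\ p2) /\ p1); the model is a countermodel.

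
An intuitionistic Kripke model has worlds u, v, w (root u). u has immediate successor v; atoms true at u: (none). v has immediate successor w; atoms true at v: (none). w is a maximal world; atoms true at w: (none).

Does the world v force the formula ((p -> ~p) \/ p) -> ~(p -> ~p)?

No

v ||-/- ((p -> ~p) \/ p) -> ~(p -> ~p): already at v itself, v ||- (p -> ~p) \/ p but v ||-/- ~(p -> ~p).
v ||-/- ~(p -> ~p) since v is accessible from v and v ||- p -> ~p.
v ||- p -> ~p vacuously: no world accessible from v forces the antecedent p.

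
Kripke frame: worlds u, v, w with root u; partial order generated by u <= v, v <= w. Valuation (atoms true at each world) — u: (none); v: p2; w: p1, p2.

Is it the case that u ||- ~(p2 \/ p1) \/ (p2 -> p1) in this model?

u ||-/- ~(p2 \/ p1) \/ (p2 -> p1): neither disjunct is forced at u.
u ||-/- ~(p2 \/ p1) since v is accessible from u and v ||- p2 \/ p1.
v ||- p2 \/ p1 via the disjunct p2.

No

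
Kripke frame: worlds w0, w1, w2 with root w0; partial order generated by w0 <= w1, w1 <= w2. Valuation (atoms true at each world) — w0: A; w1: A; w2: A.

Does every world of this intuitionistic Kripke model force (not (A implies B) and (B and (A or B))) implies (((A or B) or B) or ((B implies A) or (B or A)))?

Yes

w0 forces (not (A implies B) and (B and (A or B))) implies (((A or B) or B) or ((B implies A) or (B or A))) vacuously: no world accessible from w0 forces the antecedent not (A implies B) and (B and (A or B)).
Since the root w0 forces (not (A implies B) and (B and (A or B))) implies (((A or B) or B) or ((B implies A) or (B or A))) and forcing is persistent (monotone upward), every world forces it.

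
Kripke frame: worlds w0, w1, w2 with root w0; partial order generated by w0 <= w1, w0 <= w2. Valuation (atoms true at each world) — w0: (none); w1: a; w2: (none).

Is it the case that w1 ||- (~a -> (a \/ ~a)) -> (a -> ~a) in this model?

No

w1 ||-/- (~a -> (a \/ ~a)) -> (a -> ~a): already at w1 itself, w1 ||- ~a -> (a \/ ~a) but w1 ||-/- a -> ~a.
w1 ||-/- a -> ~a: already at w1 itself, w1 ||- a but w1 ||-/- ~a.
w1 ||-/- ~a since w1 is accessible from w1 and w1 ||- a.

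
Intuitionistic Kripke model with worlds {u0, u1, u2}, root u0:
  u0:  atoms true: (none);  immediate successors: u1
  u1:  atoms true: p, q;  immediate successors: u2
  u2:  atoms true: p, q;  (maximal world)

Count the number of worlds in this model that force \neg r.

3

u0: forces it.
u1: forces it.
u2: forces it.
Worlds forcing the formula: {u0, u1, u2}.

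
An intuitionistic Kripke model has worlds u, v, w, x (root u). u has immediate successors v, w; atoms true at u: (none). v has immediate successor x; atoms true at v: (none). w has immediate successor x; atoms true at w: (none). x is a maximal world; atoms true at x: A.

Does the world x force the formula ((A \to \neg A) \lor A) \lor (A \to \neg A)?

Yes

x \Vdash ((A \to \neg A) \lor A) \lor (A \to \neg A) via the disjunct (A \to \neg A) \lor A.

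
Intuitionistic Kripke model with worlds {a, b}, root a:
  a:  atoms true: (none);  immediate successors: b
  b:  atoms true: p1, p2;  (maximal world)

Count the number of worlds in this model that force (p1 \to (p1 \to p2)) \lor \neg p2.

a: forces it.
b: forces it.
Worlds forcing the formula: {a, b}.

2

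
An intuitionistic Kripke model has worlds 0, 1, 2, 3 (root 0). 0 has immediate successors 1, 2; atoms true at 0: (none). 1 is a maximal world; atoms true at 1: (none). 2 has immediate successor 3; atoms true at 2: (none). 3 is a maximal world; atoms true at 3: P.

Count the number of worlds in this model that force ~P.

0: does not force it — 0 ||-/- ~P since 3 is accessible from 0 and 3 ||- P.
1: forces it.
2: does not force it.
3: does not force it.
Worlds forcing the formula: {1}.

1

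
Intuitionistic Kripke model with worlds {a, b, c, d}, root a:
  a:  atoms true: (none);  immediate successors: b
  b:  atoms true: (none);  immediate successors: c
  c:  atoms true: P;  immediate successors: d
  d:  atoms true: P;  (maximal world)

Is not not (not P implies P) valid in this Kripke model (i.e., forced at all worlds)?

Yes

a forces not not (not P implies P): no world accessible from a forces not (not P implies P).
Since the root a forces not not (not P implies P) and forcing is persistent (monotone upward), every world forces it.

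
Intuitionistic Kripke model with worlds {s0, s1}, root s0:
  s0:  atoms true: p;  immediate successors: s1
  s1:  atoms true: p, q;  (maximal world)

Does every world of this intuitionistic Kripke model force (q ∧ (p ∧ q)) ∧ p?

Not every world: s0 ⊮ (q ∧ (p ∧ q)) ∧ p.
s0 ⊮ (q ∧ (p ∧ q)) ∧ p since s0 fails q ∧ (p ∧ q).

No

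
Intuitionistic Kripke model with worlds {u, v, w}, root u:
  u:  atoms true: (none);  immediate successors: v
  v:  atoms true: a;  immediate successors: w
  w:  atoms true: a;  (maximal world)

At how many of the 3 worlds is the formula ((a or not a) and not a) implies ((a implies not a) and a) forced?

u: forces it.
v: forces it.
w: forces it.
Worlds forcing the formula: {u, v, w}.

3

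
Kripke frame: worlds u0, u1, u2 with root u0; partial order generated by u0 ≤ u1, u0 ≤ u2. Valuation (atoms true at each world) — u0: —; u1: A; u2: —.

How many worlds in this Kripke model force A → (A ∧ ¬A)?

u0: does not force it — u0 ⊮ A → (A ∧ ¬A): at the accessible world u1, u1 ⊩ A but u1 ⊮ A ∧ ¬A.
u1: does not force it — u1 ⊮ A → (A ∧ ¬A): already at u1 itself, u1 ⊩ A but u1 ⊮ A ∧ ¬A.
u2: forces it.
Worlds forcing the formula: {u2}.

1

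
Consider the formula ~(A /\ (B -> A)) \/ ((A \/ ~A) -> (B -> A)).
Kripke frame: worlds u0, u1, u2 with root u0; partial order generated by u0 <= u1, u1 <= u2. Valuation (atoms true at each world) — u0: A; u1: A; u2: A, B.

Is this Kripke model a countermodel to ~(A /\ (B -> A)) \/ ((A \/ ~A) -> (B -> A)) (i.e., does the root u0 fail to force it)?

No

u0 ||- ~(A /\ (B -> A)) \/ ((A \/ ~A) -> (B -> A)) via the disjunct (A \/ ~A) -> (B -> A).
So the root u0 forces ~(A /\ (B -> A)) \/ ((A \/ ~A) -> (B -> A)); the model is not a countermodel.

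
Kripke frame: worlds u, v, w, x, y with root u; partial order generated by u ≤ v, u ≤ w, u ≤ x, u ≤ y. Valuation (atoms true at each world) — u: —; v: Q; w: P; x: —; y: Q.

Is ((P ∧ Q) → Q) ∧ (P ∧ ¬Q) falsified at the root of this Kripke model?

Yes

u ⊮ ((P ∧ Q) → Q) ∧ (P ∧ ¬Q) since u fails P ∧ ¬Q.
So the root u does not force ((P ∧ Q) → Q) ∧ (P ∧ ¬Q); the model is a countermodel.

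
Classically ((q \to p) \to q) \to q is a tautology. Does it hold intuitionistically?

No

This is Peirce's law, which is not intuitionistically valid.
A Kripke countermodel: worlds u, v; order generated by u \le v; atoms true at each world — u:{}; v:{q}.
u \nVdash ((q \to p) \to q) \to q: already at u itself, u \Vdash (q \to p) \to q but u \nVdash q.
u lacks atom q, so u \nVdash q.
So the root u does not force the formula.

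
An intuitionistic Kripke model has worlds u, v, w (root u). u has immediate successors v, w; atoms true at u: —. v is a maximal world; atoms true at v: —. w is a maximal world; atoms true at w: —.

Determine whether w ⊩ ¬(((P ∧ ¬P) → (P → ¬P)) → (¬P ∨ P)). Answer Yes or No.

w ⊮ ¬(((P ∧ ¬P) → (P → ¬P)) → (¬P ∨ P)) since w is accessible from w and w ⊩ ((P ∧ ¬P) → (P → ¬P)) → (¬P ∨ P).
w ⊩ ((P ∧ ¬P) → (P → ¬P)) → (¬P ∨ P): every world accessible from w that forces (P ∧ ¬P) → (P → ¬P) (namely w) also forces ¬P ∨ P.

No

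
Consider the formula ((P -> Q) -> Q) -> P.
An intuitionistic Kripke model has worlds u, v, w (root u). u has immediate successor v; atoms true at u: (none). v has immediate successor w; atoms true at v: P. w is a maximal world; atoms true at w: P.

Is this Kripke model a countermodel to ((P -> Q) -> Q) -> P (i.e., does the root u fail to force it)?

Yes

u ||-/- ((P -> Q) -> Q) -> P: already at u itself, u ||- (P -> Q) -> Q but u ||-/- P.
u lacks atom P, so u ||-/- P.
So the root u does not force ((P -> Q) -> Q) -> P; the model is a countermodel.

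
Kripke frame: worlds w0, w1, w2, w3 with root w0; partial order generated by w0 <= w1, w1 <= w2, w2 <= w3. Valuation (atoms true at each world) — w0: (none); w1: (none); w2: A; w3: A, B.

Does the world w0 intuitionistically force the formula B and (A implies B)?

No

w0 does not force B and (A implies B) since w0 fails B.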